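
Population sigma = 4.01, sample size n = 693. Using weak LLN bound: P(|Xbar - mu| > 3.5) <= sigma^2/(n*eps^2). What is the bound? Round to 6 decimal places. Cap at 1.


bound = min(1, sigma^2/(n*eps^2))
sigma^2 = 4.01^2 = 16.0801
n*eps^2 = 693 * 3.5^2 = 693 * 12.25 = 8489.25
sigma^2/(n*eps^2) = 16.0801 / 8489.25 ≈ 0.00189417

0.001894


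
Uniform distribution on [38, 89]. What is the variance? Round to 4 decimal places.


Var = (b-a)^2 / 12
(b-a)^2 = (89 - 38)^2 = 2601
Var = 2601/12 = 216.75

216.7500


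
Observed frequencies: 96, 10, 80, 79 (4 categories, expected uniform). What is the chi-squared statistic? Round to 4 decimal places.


chi2 = sum((O-E)^2/E), E = total/4
total = 265, E = 265/4 = 66.25
(96 - 66.25)^2 / 66.25 = 885.0625 / 66.25 = 14161/1060 ≈ 13.359434
(10 - 66.25)^2 / 66.25 = 3164.0625 / 66.25 = 10125/212 ≈ 47.759434
(80 - 66.25)^2 / 66.25 = 189.0625 / 66.25 = 605/212 ≈ 2.853774
(79 - 66.25)^2 / 66.25 = 162.5625 / 66.25 = 2601/1060 ≈ 2.453774
chi2 = 17603/265 ≈ 66.426415

66.4264


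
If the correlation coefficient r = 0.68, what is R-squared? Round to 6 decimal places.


R^2 = r^2 = (0.68)^2 = 0.4624

0.462400


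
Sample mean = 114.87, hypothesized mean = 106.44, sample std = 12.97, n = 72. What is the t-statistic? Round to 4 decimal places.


t = (xbar - mu0) / (s/sqrt(n))
xbar - mu0 = 114.87 - 106.44 = 8.43
sqrt(72) ≈ 8.48528137
s/sqrt(n) = 12.97 / 8.48528137 ≈ 1.52852916
t = 8.43 / 1.52852916 ≈ 5.515106

5.5151


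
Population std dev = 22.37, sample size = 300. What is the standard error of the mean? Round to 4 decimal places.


SE = sigma / sqrt(n)
sqrt(300) ≈ 17.320508
SE = 22.37 / 17.320508 ≈ 1.291533

1.2915


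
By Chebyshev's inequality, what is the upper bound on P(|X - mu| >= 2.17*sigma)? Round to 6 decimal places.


P <= 1/k^2
k^2 = 2.17^2 = 4.7089
1/k^2 = 1 / 4.7089 ≈ 0.21236382

0.212364


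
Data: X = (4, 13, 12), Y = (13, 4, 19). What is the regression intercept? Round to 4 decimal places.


a = ybar - b*xbar, where b = sum((xi-xbar)(yi-ybar)) / sum((xi-xbar)^2)
n = 3, xbar = 29/3 ≈ 9.666667, ybar = 36/3 = 12
Sxy = sum((xi-xbar)(yi-ybar)) = -16
Sxx = sum((xi-xbar)^2) = 146/3 ≈ 48.666667
b = Sxy / Sxx = -24/73 ≈ -0.328767
a = 12 - (-0.328767) * 9.666667 = 1108/73 ≈ 15.178082

15.1781


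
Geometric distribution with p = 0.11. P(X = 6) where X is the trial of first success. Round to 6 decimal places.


P = (1-p)^(k-1) * p
(1-p)^(k-1) = 0.89^5 ≈ 0.5584059
P = 0.5584059 * 0.11 ≈ 0.06142465

0.061425


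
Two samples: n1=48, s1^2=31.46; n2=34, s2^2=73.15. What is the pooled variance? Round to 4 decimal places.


sp^2 = ((n1-1)*s1^2 + (n2-1)*s2^2)/(n1+n2-2)
(n1-1)*s1^2 = 47 * 31.46 = 1478.62
(n2-1)*s2^2 = 33 * 73.15 = 2413.95
numerator = 1478.62 + 2413.95 = 3892.57
n1+n2-2 = 80
sp^2 = 3892.57 / 80 = 48.657125

48.6571


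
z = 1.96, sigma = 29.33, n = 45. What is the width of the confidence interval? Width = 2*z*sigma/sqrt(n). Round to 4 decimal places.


width = 2*z*sigma/sqrt(n)
2*z*sigma = 2 * 1.96 * 29.33 = 114.9736
sqrt(45) ≈ 6.708204
width = 114.9736 / 6.708204 ≈ 17.139252

17.1393


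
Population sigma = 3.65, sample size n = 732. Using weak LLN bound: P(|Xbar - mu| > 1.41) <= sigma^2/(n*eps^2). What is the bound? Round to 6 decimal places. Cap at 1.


bound = min(1, sigma^2/(n*eps^2))
sigma^2 = 3.65^2 = 13.3225
n*eps^2 = 732 * 1.41^2 = 732 * 1.9881 = 1455.2892
sigma^2/(n*eps^2) = 13.3225 / 1455.2892 ≈ 0.00915454

0.009155


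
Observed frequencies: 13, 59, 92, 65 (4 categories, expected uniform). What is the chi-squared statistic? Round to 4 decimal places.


chi2 = sum((O-E)^2/E), E = total/4
total = 229, E = 229/4 = 57.25
(13 - 57.25)^2 / 57.25 = 1958.0625 / 57.25 = 31329/916 ≈ 34.201965
(59 - 57.25)^2 / 57.25 = 3.0625 / 57.25 = 49/916 ≈ 0.053493
(92 - 57.25)^2 / 57.25 = 1207.5625 / 57.25 = 19321/916 ≈ 21.092795
(65 - 57.25)^2 / 57.25 = 60.0625 / 57.25 = 961/916 ≈ 1.049127
chi2 = 12915/229 ≈ 56.397380

56.3974


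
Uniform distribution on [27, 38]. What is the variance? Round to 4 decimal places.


Var = (b-a)^2 / 12
(b-a)^2 = (38 - 27)^2 = 121
Var = 121/12 ≈ 10.083333

10.0833


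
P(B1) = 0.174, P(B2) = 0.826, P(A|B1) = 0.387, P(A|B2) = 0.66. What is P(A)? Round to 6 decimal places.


P(A) = P(A|B1)*P(B1) + P(A|B2)*P(B2)
P(A|B1)*P(B1) = 0.387 * 0.174 = 0.067338
P(A|B2)*P(B2) = 0.66 * 0.826 = 0.54516
P(A) = 0.067338 + 0.54516 = 0.612498

0.612498


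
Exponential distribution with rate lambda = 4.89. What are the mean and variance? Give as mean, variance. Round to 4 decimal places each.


mean = 1/lam, var = 1/lam^2
mean = 1 / 4.89 = 100/489 ≈ 0.204499
lam^2 = 4.89^2 = 23.9121
var = 1 / 23.9121 ≈ 0.041820

0.2045, 0.0418


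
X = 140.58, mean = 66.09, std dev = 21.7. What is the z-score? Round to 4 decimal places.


z = (X - mu) / sigma
X - mu = 140.58 - 66.09 = 74.49
z = 74.49 / 21.7 = 7449/2170 ≈ 3.432719

3.4327


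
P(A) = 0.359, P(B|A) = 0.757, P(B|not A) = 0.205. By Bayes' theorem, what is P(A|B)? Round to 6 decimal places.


P(A|B) = P(B|A)*P(A) / P(B), P(B) = P(B|A)*P(A) + P(B|not A)*P(not A)
P(B|A)*P(A) = 0.757 * 0.359 = 0.271763
P(B|not A)*P(not A) = 0.205 * 0.641 = 0.131405
P(B) = 0.271763 + 0.131405 = 0.403168
P(A|B) = 0.271763 / 0.403168 ≈ 0.67406887

0.674069


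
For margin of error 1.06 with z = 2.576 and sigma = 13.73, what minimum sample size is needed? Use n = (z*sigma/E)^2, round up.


z*sigma/E = 2.576 * 13.73 / 1.06 = 221053/6625 ≈ 33.366491
(z*sigma/E)^2 ≈ 1113.322693
round up: n = 1114

1114


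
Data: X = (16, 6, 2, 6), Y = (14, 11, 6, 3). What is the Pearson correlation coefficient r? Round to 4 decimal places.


r = sum((xi-xbar)(yi-ybar)) / sqrt(sum((xi-xbar)^2) * sum((yi-ybar)^2))
n = 4, xbar = 30/4 = 7.5, ybar = 34/4 = 8.5
Sxy = sum((xi-xbar)(yi-ybar)) = 65
Sxx = sum((xi-xbar)^2) = 107
Syy = sum((yi-ybar)^2) = 73
sqrt(Sxx*Syy) ≈ 88.379862
r = Sxy / sqrt(Sxx*Syy) = 65 / 88.379862 ≈ 0.735462

0.7355


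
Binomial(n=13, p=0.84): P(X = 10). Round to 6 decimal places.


P = C(n,k) * p^k * (1-p)^(n-k)
C(13,10) = 286
p^k = 0.84^10 ≈ 0.1749012
(1-p)^(n-k) = 0.16^3 = 0.004096
P = 286 * 0.1749012 * 0.004096 ≈ 0.204889

0.204889


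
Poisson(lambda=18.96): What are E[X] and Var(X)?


E[X] = Var(X) = lambda = 18.96

18.96, 18.96


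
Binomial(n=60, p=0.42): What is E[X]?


E[X] = n*p = 60 * 0.42 = 25.2

25.2


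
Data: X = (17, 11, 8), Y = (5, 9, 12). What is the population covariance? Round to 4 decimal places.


Cov = (1/n)*sum((xi-xbar)(yi-ybar))
n = 3, xbar = 36/3 = 12, ybar = 26/3 ≈ 8.666667
sum((xi-xbar)(yi-ybar)) = -32
Cov = -32 / 3 = -32/3 ≈ -10.666667

-10.6667


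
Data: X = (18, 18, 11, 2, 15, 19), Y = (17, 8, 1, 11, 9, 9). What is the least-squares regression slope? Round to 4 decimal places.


b = sum((xi-xbar)(yi-ybar)) / sum((xi-xbar)^2)
n = 6, xbar = 83/6 ≈ 13.833333, ybar = 55/6 ≈ 9.166667
Sxy = sum((xi-xbar)(yi-ybar)) = 169/6 ≈ 28.166667
Sxx = sum((xi-xbar)^2) = 1265/6 ≈ 210.833333
b = Sxy / Sxx = 169/1265 ≈ 0.133597

0.1336


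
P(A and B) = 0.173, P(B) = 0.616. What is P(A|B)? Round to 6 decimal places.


P(A|B) = P(A and B) / P(B) = 0.173 / 0.616 = 173/616 ≈ 0.28084416

0.280844


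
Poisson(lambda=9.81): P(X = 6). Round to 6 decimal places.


P = e^(-lam) * lam^k / k!
e^(-9.81) ≈ 0.00005489985
lam^k = 9.81^6 ≈ 891279.760005
k! = 6! = 720
P = 0.00005489985 * 891279.760005 / 720 ≈ 0.067960

0.067960


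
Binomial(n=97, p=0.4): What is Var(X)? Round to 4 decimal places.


Var = n*p*(1-p) = 97 * 0.4 * 0.6 = 23.28

23.2800


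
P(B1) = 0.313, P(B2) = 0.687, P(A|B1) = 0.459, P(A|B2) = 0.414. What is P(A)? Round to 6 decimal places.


P(A) = P(A|B1)*P(B1) + P(A|B2)*P(B2)
P(A|B1)*P(B1) = 0.459 * 0.313 = 0.143667
P(A|B2)*P(B2) = 0.414 * 0.687 = 0.284418
P(A) = 0.143667 + 0.284418 = 0.428085

0.428085


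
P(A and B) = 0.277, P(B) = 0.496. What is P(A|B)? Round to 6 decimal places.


P(A|B) = P(A and B) / P(B) = 0.277 / 0.496 = 277/496 ≈ 0.55846774

0.558468


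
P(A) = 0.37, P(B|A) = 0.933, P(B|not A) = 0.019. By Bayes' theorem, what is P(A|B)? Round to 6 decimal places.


P(A|B) = P(B|A)*P(A) / P(B), P(B) = P(B|A)*P(A) + P(B|not A)*P(not A)
P(B|A)*P(A) = 0.933 * 0.37 = 0.34521
P(B|not A)*P(not A) = 0.019 * 0.63 = 0.01197
P(B) = 0.34521 + 0.01197 = 0.35718
P(A|B) = 0.34521 / 0.35718 ≈ 0.96648749

0.966487


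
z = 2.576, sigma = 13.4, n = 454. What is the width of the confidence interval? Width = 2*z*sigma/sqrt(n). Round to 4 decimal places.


width = 2*z*sigma/sqrt(n)
2*z*sigma = 2 * 2.576 * 13.4 = 69.0368
sqrt(454) ≈ 21.307276
width = 69.0368 / 21.307276 ≈ 3.240058

3.2401


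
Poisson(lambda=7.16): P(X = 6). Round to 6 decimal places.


P = e^(-lam) * lam^k / k!
e^(-7.16) ≈ 0.0007770546
lam^k = 7.16^6 ≈ 134734.288670
k! = 6! = 720
P = 0.0007770546 * 134734.288670 / 720 ≈ 0.145411

0.145411


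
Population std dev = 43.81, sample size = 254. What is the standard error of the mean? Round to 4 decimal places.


SE = sigma / sqrt(n)
sqrt(254) ≈ 15.937377
SE = 43.81 / 15.937377 ≈ 2.748884

2.7489


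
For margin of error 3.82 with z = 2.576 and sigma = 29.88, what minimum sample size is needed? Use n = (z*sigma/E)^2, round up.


z*sigma/E = 2.576 * 29.88 / 3.82 ≈ 20.149445
(z*sigma/E)^2 ≈ 406.000135
round up: n = 407

407


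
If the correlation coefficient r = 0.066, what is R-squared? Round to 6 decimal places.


R^2 = r^2 = (0.066)^2 = 0.004356

0.004356


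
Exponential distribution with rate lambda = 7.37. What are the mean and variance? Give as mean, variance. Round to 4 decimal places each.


mean = 1/lam, var = 1/lam^2
mean = 1 / 7.37 = 100/737 ≈ 0.135685
lam^2 = 7.37^2 = 54.3169
var = 1 / 54.3169 ≈ 0.018410

0.1357, 0.0184


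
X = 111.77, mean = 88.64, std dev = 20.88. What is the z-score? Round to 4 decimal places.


z = (X - mu) / sigma
X - mu = 111.77 - 88.64 = 23.13
z = 23.13 / 20.88 = 257/232 ≈ 1.107759

1.1078


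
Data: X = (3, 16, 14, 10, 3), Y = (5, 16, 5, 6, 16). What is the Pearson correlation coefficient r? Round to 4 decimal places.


r = sum((xi-xbar)(yi-ybar)) / sqrt(sum((xi-xbar)^2) * sum((yi-ybar)^2))
n = 5, xbar = 46/5 = 9.2, ybar = 48/5 = 9.6
Sxy = sum((xi-xbar)(yi-ybar)) = 7.4
Sxx = sum((xi-xbar)^2) = 146.8
Syy = sum((yi-ybar)^2) = 137.2
sqrt(Sxx*Syy) ≈ 141.918850
r = Sxy / sqrt(Sxx*Syy) = 7.4 / 141.918850 ≈ 0.052142

0.0521


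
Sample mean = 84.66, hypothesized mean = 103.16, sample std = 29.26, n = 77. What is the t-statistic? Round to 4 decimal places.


t = (xbar - mu0) / (s/sqrt(n))
xbar - mu0 = 84.66 - 103.16 = -18.5
sqrt(77) ≈ 8.77496439
s/sqrt(n) = 29.26 / 8.77496439 ≈ 3.33448647
t = -18.5 / 3.33448647 ≈ -5.548081

-5.5481


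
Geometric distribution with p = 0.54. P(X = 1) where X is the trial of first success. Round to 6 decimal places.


P = (1-p)^(k-1) * p
(1-p)^(k-1) = 0.46^0 = 1
P = 1 * 0.54 = 0.54

0.540000


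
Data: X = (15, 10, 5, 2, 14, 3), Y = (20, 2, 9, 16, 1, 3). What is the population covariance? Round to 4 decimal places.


Cov = (1/n)*sum((xi-xbar)(yi-ybar))
n = 6, xbar = 49/6 ≈ 8.166667, ybar = 51/6 = 8.5
sum((xi-xbar)(yi-ybar)) = 3.5
Cov = 3.5 / 6 = 7/12 ≈ 0.583333

0.5833


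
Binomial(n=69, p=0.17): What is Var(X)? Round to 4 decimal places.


Var = n*p*(1-p) = 69 * 0.17 * 0.83 = 9.7359

9.7359


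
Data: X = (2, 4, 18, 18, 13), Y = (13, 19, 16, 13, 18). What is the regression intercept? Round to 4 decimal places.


a = ybar - b*xbar, where b = sum((xi-xbar)(yi-ybar)) / sum((xi-xbar)^2)
n = 5, xbar = 55/5 = 11, ybar = 79/5 = 15.8
Sxy = sum((xi-xbar)(yi-ybar)) = -11
Sxx = sum((xi-xbar)^2) = 232
b = Sxy / Sxx = -11/232 ≈ -0.047414
a = 15.8 - (-0.047414) * 11 = 18933/1160 ≈ 16.321552

16.3216


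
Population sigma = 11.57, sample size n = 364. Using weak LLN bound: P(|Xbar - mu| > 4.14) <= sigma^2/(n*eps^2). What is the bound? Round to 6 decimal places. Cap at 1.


bound = min(1, sigma^2/(n*eps^2))
sigma^2 = 11.57^2 = 133.8649
n*eps^2 = 364 * 4.14^2 = 364 * 17.1396 = 6238.8144
sigma^2/(n*eps^2) = 133.8649 / 6238.8144 ≈ 0.02145679

0.021457


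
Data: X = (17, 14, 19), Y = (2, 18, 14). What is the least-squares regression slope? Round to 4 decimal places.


b = sum((xi-xbar)(yi-ybar)) / sum((xi-xbar)^2)
n = 3, xbar = 50/3 ≈ 16.666667, ybar = 34/3 ≈ 11.333333
Sxy = sum((xi-xbar)(yi-ybar)) = -44/3 ≈ -14.666667
Sxx = sum((xi-xbar)^2) = 38/3 ≈ 12.666667
b = Sxy / Sxx = -22/19 ≈ -1.157895

-1.1579


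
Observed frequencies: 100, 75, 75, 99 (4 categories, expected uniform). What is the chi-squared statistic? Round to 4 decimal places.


chi2 = sum((O-E)^2/E), E = total/4
total = 349, E = 349/4 = 87.25
(100 - 87.25)^2 / 87.25 = 162.5625 / 87.25 = 2601/1396 ≈ 1.863181
(75 - 87.25)^2 / 87.25 = 150.0625 / 87.25 = 2401/1396 ≈ 1.719914
(75 - 87.25)^2 / 87.25 = 150.0625 / 87.25 = 2401/1396 ≈ 1.719914
(99 - 87.25)^2 / 87.25 = 138.0625 / 87.25 = 2209/1396 ≈ 1.582378
chi2 = 2403/349 ≈ 6.885387

6.8854


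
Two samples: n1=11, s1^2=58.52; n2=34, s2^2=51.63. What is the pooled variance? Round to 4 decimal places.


sp^2 = ((n1-1)*s1^2 + (n2-1)*s2^2)/(n1+n2-2)
(n1-1)*s1^2 = 10 * 58.52 = 585.2
(n2-1)*s2^2 = 33 * 51.63 = 1703.79
numerator = 585.2 + 1703.79 = 2288.99
n1+n2-2 = 43
sp^2 = 2288.99 / 43 = 228899/4300 ≈ 53.232326

53.2323


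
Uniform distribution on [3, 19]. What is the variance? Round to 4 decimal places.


Var = (b-a)^2 / 12
(b-a)^2 = (19 - 3)^2 = 256
Var = 256/12 ≈ 21.333333

21.3333


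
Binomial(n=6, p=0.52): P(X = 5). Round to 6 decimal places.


P = C(n,k) * p^k * (1-p)^(n-k)
C(6,5) = 6
p^k = 0.52^5 ≈ 0.03802040
(1-p)^(n-k) = 0.48^1 = 0.48
P = 6 * 0.03802040 * 0.48 ≈ 0.109499

0.109499


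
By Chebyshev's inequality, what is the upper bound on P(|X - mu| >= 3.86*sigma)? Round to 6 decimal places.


P <= 1/k^2
k^2 = 3.86^2 = 14.8996
1/k^2 = 1 / 14.8996 ≈ 0.06711590

0.067116


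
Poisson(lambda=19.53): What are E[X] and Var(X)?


E[X] = Var(X) = lambda = 19.53

19.53, 19.53


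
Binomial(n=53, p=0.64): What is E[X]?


E[X] = n*p = 53 * 0.64 = 33.92

33.92


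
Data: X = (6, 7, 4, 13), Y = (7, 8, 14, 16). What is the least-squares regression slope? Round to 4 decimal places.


b = sum((xi-xbar)(yi-ybar)) / sum((xi-xbar)^2)
n = 4, xbar = 30/4 = 7.5, ybar = 45/4 = 11.25
Sxy = sum((xi-xbar)(yi-ybar)) = 24.5
Sxx = sum((xi-xbar)^2) = 45
b = Sxy / Sxx = 49/90 ≈ 0.544444

0.5444


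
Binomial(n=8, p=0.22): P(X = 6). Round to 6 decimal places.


P = C(n,k) * p^k * (1-p)^(n-k)
C(8,6) = 28
p^k = 0.22^6 ≈ 0.0001133799
(1-p)^(n-k) = 0.78^2 = 0.6084
P = 28 * 0.0001133799 * 0.6084 ≈ 0.001931

0.001931


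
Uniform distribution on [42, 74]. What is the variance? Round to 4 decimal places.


Var = (b-a)^2 / 12
(b-a)^2 = (74 - 42)^2 = 1024
Var = 1024/12 ≈ 85.333333

85.3333


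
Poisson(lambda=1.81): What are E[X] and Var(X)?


E[X] = Var(X) = lambda = 1.81

1.81, 1.81


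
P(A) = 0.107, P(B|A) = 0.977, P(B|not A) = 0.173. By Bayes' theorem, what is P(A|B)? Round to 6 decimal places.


P(A|B) = P(B|A)*P(A) / P(B), P(B) = P(B|A)*P(A) + P(B|not A)*P(not A)
P(B|A)*P(A) = 0.977 * 0.107 = 0.104539
P(B|not A)*P(not A) = 0.173 * 0.893 = 0.154489
P(B) = 0.104539 + 0.154489 = 0.259028
P(A|B) = 0.104539 / 0.259028 ≈ 0.40358185

0.403582


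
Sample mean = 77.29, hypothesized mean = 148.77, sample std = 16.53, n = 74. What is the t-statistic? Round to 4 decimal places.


t = (xbar - mu0) / (s/sqrt(n))
xbar - mu0 = 77.29 - 148.77 = -71.48
sqrt(74) ≈ 8.60232527
s/sqrt(n) = 16.53 / 8.60232527 ≈ 1.92157347
t = -71.48 / 1.92157347 ≈ -37.198682

-37.1987


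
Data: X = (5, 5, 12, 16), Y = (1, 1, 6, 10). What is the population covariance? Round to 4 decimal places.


Cov = (1/n)*sum((xi-xbar)(yi-ybar))
n = 4, xbar = 38/4 = 9.5, ybar = 18/4 = 4.5
sum((xi-xbar)(yi-ybar)) = 71
Cov = 71 / 4 = 17.75

17.7500


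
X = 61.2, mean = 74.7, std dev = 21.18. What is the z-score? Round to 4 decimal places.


z = (X - mu) / sigma
X - mu = 61.2 - 74.7 = -13.5
z = -13.5 / 21.18 = -225/353 ≈ -0.637394

-0.6374


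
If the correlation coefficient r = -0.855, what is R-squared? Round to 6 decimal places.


R^2 = r^2 = (-0.855)^2 = 0.731025

0.731025


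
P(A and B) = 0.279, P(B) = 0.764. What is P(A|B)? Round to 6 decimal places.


P(A|B) = P(A and B) / P(B) = 0.279 / 0.764 = 279/764 ≈ 0.36518325

0.365183


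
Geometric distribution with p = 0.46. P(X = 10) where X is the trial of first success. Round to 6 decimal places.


P = (1-p)^(k-1) * p
(1-p)^(k-1) = 0.54^9 ≈ 0.003904306
P = 0.003904306 * 0.46 ≈ 0.001795981

0.001796


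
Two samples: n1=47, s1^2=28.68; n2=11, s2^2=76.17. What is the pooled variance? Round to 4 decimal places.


sp^2 = ((n1-1)*s1^2 + (n2-1)*s2^2)/(n1+n2-2)
(n1-1)*s1^2 = 46 * 28.68 = 1319.28
(n2-1)*s2^2 = 10 * 76.17 = 761.7
numerator = 1319.28 + 761.7 = 2080.98
n1+n2-2 = 56
sp^2 = 2080.98 / 56 = 104049/2800 ≈ 37.160357

37.1604


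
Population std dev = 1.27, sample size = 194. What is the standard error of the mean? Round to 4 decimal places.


SE = sigma / sqrt(n)
sqrt(194) ≈ 13.928388
SE = 1.27 / 13.928388 ≈ 0.091181

0.0912


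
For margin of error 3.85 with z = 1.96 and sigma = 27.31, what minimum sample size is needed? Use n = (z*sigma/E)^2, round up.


z*sigma/E = 1.96 * 27.31 / 3.85 = 19117/1375 ≈ 13.903273
(z*sigma/E)^2 ≈ 193.300993
round up: n = 194

194


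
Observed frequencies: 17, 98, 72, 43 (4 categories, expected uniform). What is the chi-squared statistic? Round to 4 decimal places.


chi2 = sum((O-E)^2/E), E = total/4
total = 230, E = 230/4 = 57.5
(17 - 57.5)^2 / 57.5 = 1640.25 / 57.5 = 6561/230 ≈ 28.526087
(98 - 57.5)^2 / 57.5 = 1640.25 / 57.5 = 6561/230 ≈ 28.526087
(72 - 57.5)^2 / 57.5 = 210.25 / 57.5 = 841/230 ≈ 3.656522
(43 - 57.5)^2 / 57.5 = 210.25 / 57.5 = 841/230 ≈ 3.656522
chi2 = 7402/115 ≈ 64.365217

64.3652


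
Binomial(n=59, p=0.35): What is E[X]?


E[X] = n*p = 59 * 0.35 = 20.65

20.65


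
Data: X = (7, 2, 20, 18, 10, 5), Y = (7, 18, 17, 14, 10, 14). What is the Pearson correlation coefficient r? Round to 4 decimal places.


r = sum((xi-xbar)(yi-ybar)) / sqrt(sum((xi-xbar)^2) * sum((yi-ybar)^2))
n = 6, xbar = 62/6 = 31/3 ≈ 10.333333, ybar = 80/6 = 40/3 ≈ 13.333333
Sxy = sum((xi-xbar)(yi-ybar)) = 61/3 ≈ 20.333333
Sxx = sum((xi-xbar)^2) = 784/3 ≈ 261.333333
Syy = sum((yi-ybar)^2) = 262/3 ≈ 87.333333
sqrt(Sxx*Syy) ≈ 151.073198
r = Sxy / sqrt(Sxx*Syy) = 20.333333 / 151.073198 ≈ 0.134593

0.1346


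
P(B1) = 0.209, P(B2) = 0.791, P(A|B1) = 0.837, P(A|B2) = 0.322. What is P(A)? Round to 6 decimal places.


P(A) = P(A|B1)*P(B1) + P(A|B2)*P(B2)
P(A|B1)*P(B1) = 0.837 * 0.209 = 0.174933
P(A|B2)*P(B2) = 0.322 * 0.791 = 0.254702
P(A) = 0.174933 + 0.254702 = 0.429635

0.429635


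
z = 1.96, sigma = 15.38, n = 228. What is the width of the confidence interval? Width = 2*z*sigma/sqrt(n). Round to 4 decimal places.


width = 2*z*sigma/sqrt(n)
2*z*sigma = 2 * 1.96 * 15.38 = 60.2896
sqrt(228) ≈ 15.099669
width = 60.2896 / 15.099669 ≈ 3.992776

3.9928


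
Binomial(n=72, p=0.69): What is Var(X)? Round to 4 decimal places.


Var = n*p*(1-p) = 72 * 0.69 * 0.31 = 15.4008

15.4008


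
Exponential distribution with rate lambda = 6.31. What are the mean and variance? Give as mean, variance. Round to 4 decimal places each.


mean = 1/lam, var = 1/lam^2
mean = 1 / 6.31 = 100/631 ≈ 0.158479
lam^2 = 6.31^2 = 39.8161
var = 1 / 39.8161 ≈ 0.025115

0.1585, 0.0251


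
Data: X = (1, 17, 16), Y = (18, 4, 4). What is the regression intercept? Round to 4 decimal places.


a = ybar - b*xbar, where b = sum((xi-xbar)(yi-ybar)) / sum((xi-xbar)^2)
n = 3, xbar = 34/3 ≈ 11.333333, ybar = 26/3 ≈ 8.666667
Sxy = sum((xi-xbar)(yi-ybar)) = -434/3 ≈ -144.666667
Sxx = sum((xi-xbar)^2) = 482/3 ≈ 160.666667
b = Sxy / Sxx = -217/241 ≈ -0.900415
a = 8.666667 - (-0.900415) * 11.333333 = 4548/241 ≈ 18.871369

18.8714


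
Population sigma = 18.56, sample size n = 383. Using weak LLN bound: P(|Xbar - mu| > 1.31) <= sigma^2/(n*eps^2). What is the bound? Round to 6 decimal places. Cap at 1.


bound = min(1, sigma^2/(n*eps^2))
sigma^2 = 18.56^2 = 344.4736
n*eps^2 = 383 * 1.31^2 = 383 * 1.7161 = 657.2663
sigma^2/(n*eps^2) = 344.4736 / 657.2663 ≈ 0.52410051

0.524101


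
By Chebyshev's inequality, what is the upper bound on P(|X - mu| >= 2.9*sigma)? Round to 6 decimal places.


P <= 1/k^2
k^2 = 2.9^2 = 8.41
1/k^2 = 1 / 8.41 = 100/841 ≈ 0.11890606

0.118906


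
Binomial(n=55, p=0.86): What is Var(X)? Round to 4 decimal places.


Var = n*p*(1-p) = 55 * 0.86 * 0.14 = 6.622

6.6220


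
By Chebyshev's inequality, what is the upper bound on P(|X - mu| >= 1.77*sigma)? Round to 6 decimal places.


P <= 1/k^2
k^2 = 1.77^2 = 3.1329
1/k^2 = 1 / 3.1329 ≈ 0.31919308

0.319193


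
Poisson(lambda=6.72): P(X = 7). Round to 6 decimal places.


P = e^(-lam) * lam^k / k!
e^(-6.72) ≈ 0.001206538
lam^k = 6.72^7 ≈ 618849.310464
k! = 7! = 5040
P = 0.001206538 * 618849.310464 / 5040 ≈ 0.148148

0.148148


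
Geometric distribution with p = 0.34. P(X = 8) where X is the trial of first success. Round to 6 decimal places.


P = (1-p)^(k-1) * p
(1-p)^(k-1) = 0.66^7 ≈ 0.05455161
P = 0.05455161 * 0.34 ≈ 0.01854755

0.018548


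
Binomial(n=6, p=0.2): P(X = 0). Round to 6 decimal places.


P = C(n,k) * p^k * (1-p)^(n-k)
C(6,0) = 1
p^k = 0.2^0 = 1
(1-p)^(n-k) = 0.8^6 = 0.262144
P = 1 * 1 * 0.262144 = 0.262144

0.262144


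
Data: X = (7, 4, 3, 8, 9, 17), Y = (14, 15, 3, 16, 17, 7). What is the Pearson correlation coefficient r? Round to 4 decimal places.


r = sum((xi-xbar)(yi-ybar)) / sqrt(sum((xi-xbar)^2) * sum((yi-ybar)^2))
n = 6, xbar = 48/6 = 8, ybar = 72/6 = 12
Sxy = sum((xi-xbar)(yi-ybar)) = -9
Sxx = sum((xi-xbar)^2) = 124
Syy = sum((yi-ybar)^2) = 160
sqrt(Sxx*Syy) ≈ 140.854535
r = Sxy / sqrt(Sxx*Syy) = -9 / 140.854535 ≈ -0.063896

-0.0639


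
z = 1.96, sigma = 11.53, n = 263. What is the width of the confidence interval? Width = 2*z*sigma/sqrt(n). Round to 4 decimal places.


width = 2*z*sigma/sqrt(n)
2*z*sigma = 2 * 1.96 * 11.53 = 45.1976
sqrt(263) ≈ 16.217275
width = 45.1976 / 16.217275 ≈ 2.787003

2.7870


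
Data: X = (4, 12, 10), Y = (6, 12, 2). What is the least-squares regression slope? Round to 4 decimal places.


b = sum((xi-xbar)(yi-ybar)) / sum((xi-xbar)^2)
n = 3, xbar = 26/3 ≈ 8.666667, ybar = 20/3 ≈ 6.666667
Sxy = sum((xi-xbar)(yi-ybar)) = 44/3 ≈ 14.666667
Sxx = sum((xi-xbar)^2) = 104/3 ≈ 34.666667
b = Sxy / Sxx = 11/26 ≈ 0.423077

0.4231


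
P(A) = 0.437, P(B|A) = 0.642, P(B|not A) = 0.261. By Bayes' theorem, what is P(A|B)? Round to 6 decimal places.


P(A|B) = P(B|A)*P(A) / P(B), P(B) = P(B|A)*P(A) + P(B|not A)*P(not A)
P(B|A)*P(A) = 0.642 * 0.437 = 0.280554
P(B|not A)*P(not A) = 0.261 * 0.563 = 0.146943
P(B) = 0.280554 + 0.146943 = 0.427497
P(A|B) = 0.280554 / 0.427497 ≈ 0.65627127

0.656271


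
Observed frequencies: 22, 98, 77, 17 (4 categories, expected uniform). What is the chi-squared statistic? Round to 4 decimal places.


chi2 = sum((O-E)^2/E), E = total/4
total = 214, E = 214/4 = 53.5
(22 - 53.5)^2 / 53.5 = 992.25 / 53.5 = 3969/214 ≈ 18.546729
(98 - 53.5)^2 / 53.5 = 1980.25 / 53.5 = 7921/214 ≈ 37.014019
(77 - 53.5)^2 / 53.5 = 552.25 / 53.5 = 2209/214 ≈ 10.322430
(17 - 53.5)^2 / 53.5 = 1332.25 / 53.5 = 5329/214 ≈ 24.901869
chi2 = 9714/107 ≈ 90.785047

90.7850


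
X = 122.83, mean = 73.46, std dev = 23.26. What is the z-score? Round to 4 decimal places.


z = (X - mu) / sigma
X - mu = 122.83 - 73.46 = 49.37
z = 49.37 / 23.26 = 4937/2326 ≈ 2.122528

2.1225


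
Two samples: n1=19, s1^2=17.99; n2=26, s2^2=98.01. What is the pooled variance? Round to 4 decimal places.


sp^2 = ((n1-1)*s1^2 + (n2-1)*s2^2)/(n1+n2-2)
(n1-1)*s1^2 = 18 * 17.99 = 323.82
(n2-1)*s2^2 = 25 * 98.01 = 2450.25
numerator = 323.82 + 2450.25 = 2774.07
n1+n2-2 = 43
sp^2 = 2774.07 / 43 = 277407/4300 ≈ 64.513256

64.5133


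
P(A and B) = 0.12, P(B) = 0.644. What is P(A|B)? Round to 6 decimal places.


P(A|B) = P(A and B) / P(B) = 0.12 / 0.644 = 30/161 ≈ 0.18633540

0.186335


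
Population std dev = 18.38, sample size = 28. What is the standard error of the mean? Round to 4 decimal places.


SE = sigma / sqrt(n)
sqrt(28) ≈ 5.291503
SE = 18.38 / 5.291503 ≈ 3.473494

3.4735


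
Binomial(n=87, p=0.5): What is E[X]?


E[X] = n*p = 87 * 0.5 = 43.5

43.5


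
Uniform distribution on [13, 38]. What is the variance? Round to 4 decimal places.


Var = (b-a)^2 / 12
(b-a)^2 = (38 - 13)^2 = 625
Var = 625/12 ≈ 52.083333

52.0833


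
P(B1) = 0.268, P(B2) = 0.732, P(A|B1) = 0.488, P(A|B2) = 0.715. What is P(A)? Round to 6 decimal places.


P(A) = P(A|B1)*P(B1) + P(A|B2)*P(B2)
P(A|B1)*P(B1) = 0.488 * 0.268 = 0.130784
P(A|B2)*P(B2) = 0.715 * 0.732 = 0.52338
P(A) = 0.130784 + 0.52338 = 0.654164

0.654164


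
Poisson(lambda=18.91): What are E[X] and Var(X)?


E[X] = Var(X) = lambda = 18.91

18.91, 18.91


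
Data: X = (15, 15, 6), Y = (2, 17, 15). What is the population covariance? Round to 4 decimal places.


Cov = (1/n)*sum((xi-xbar)(yi-ybar))
n = 3, xbar = 36/3 = 12, ybar = 34/3 ≈ 11.333333
sum((xi-xbar)(yi-ybar)) = -33
Cov = -33 / 3 = -11

-11.0000


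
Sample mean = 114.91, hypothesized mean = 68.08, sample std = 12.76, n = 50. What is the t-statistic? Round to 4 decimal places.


t = (xbar - mu0) / (s/sqrt(n))
xbar - mu0 = 114.91 - 68.08 = 46.83
sqrt(50) ≈ 7.07106781
s/sqrt(n) = 12.76 / 7.07106781 ≈ 1.80453651
t = 46.83 / 1.80453651 ≈ 25.951262

25.9513


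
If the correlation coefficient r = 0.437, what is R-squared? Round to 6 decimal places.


R^2 = r^2 = (0.437)^2 = 0.190969

0.190969


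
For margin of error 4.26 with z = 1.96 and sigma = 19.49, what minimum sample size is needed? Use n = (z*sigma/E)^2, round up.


z*sigma/E = 1.96 * 19.49 / 4.26 ≈ 8.967230
(z*sigma/E)^2 ≈ 80.411215
round up: n = 81

81


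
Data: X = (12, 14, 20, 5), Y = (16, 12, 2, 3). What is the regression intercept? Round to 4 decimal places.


a = ybar - b*xbar, where b = sum((xi-xbar)(yi-ybar)) / sum((xi-xbar)^2)
n = 4, xbar = 51/4 = 12.75, ybar = 33/4 = 8.25
Sxy = sum((xi-xbar)(yi-ybar)) = -5.75
Sxx = sum((xi-xbar)^2) = 114.75
b = Sxy / Sxx = -23/459 ≈ -0.050109
a = 8.25 - (-0.050109) * 12.75 = 80/9 ≈ 8.888889

8.8889


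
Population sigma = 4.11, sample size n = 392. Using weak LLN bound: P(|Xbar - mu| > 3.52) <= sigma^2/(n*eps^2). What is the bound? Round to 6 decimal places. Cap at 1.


bound = min(1, sigma^2/(n*eps^2))
sigma^2 = 4.11^2 = 16.8921
n*eps^2 = 392 * 3.52^2 = 392 * 12.3904 = 4857.0368
sigma^2/(n*eps^2) = 16.8921 / 4857.0368 ≈ 0.00347786

0.003478


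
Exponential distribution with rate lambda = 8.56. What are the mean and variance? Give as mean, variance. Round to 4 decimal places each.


mean = 1/lam, var = 1/lam^2
mean = 1 / 8.56 = 25/214 ≈ 0.116822
lam^2 = 8.56^2 = 73.2736
var = 1 / 73.2736 ≈ 0.013647

0.1168, 0.0136


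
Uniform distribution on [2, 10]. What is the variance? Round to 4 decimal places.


Var = (b-a)^2 / 12
(b-a)^2 = (10 - 2)^2 = 64
Var = 64/12 ≈ 5.333333

5.3333


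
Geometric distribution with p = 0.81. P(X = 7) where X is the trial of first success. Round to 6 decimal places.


P = (1-p)^(k-1) * p
(1-p)^(k-1) = 0.19^6 ≈ 0.00004704588
P = 0.00004704588 * 0.81 ≈ 0.00003810716

0.000038


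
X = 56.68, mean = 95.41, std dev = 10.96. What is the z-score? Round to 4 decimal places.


z = (X - mu) / sigma
X - mu = 56.68 - 95.41 = -38.73
z = -38.73 / 10.96 = -3873/1096 ≈ -3.533759

-3.5338


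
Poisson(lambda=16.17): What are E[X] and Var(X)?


E[X] = Var(X) = lambda = 16.17

16.17, 16.17


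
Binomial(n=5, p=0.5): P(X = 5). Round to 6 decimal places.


P = C(n,k) * p^k * (1-p)^(n-k)
C(5,5) = 1
p^k = 0.5^5 = 0.03125
(1-p)^(n-k) = 0.5^0 = 1
P = 1 * 0.03125 * 1 = 0.03125

0.031250


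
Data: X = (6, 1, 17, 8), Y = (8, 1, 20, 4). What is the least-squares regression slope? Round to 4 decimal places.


b = sum((xi-xbar)(yi-ybar)) / sum((xi-xbar)^2)
n = 4, xbar = 32/4 = 8, ybar = 33/4 = 8.25
Sxy = sum((xi-xbar)(yi-ybar)) = 157
Sxx = sum((xi-xbar)^2) = 134
b = Sxy / Sxx = 157/134 ≈ 1.171642

1.1716


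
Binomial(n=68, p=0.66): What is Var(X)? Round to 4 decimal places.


Var = n*p*(1-p) = 68 * 0.66 * 0.34 = 15.2592

15.2592


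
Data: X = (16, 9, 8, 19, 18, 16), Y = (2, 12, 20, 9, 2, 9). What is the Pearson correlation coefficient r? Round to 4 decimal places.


r = sum((xi-xbar)(yi-ybar)) / sqrt(sum((xi-xbar)^2) * sum((yi-ybar)^2))
n = 6, xbar = 86/6 = 43/3 ≈ 14.333333, ybar = 54/6 = 9
Sxy = sum((xi-xbar)(yi-ybar)) = -123
Sxx = sum((xi-xbar)^2) = 328/3 ≈ 109.333333
Syy = sum((yi-ybar)^2) = 228
sqrt(Sxx*Syy) ≈ 157.886035
r = Sxy / sqrt(Sxx*Syy) = -123 / 157.886035 ≈ -0.779043

-0.7790


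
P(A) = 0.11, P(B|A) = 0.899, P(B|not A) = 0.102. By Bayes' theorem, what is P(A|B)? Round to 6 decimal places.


P(A|B) = P(B|A)*P(A) / P(B), P(B) = P(B|A)*P(A) + P(B|not A)*P(not A)
P(B|A)*P(A) = 0.899 * 0.11 = 0.09889
P(B|not A)*P(not A) = 0.102 * 0.89 = 0.09078
P(B) = 0.09889 + 0.09078 = 0.18967
P(A|B) = 0.09889 / 0.18967 ≈ 0.52137924

0.521379


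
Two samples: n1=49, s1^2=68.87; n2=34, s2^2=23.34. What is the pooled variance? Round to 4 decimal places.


sp^2 = ((n1-1)*s1^2 + (n2-1)*s2^2)/(n1+n2-2)
(n1-1)*s1^2 = 48 * 68.87 = 3305.76
(n2-1)*s2^2 = 33 * 23.34 = 770.22
numerator = 3305.76 + 770.22 = 4075.98
n1+n2-2 = 81
sp^2 = 4075.98 / 81 = 67933/1350 ≈ 50.320741

50.3207


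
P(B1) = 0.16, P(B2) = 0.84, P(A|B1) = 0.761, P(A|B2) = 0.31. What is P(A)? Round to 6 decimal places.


P(A) = P(A|B1)*P(B1) + P(A|B2)*P(B2)
P(A|B1)*P(B1) = 0.761 * 0.16 = 0.12176
P(A|B2)*P(B2) = 0.31 * 0.84 = 0.2604
P(A) = 0.12176 + 0.2604 = 0.38216

0.382160


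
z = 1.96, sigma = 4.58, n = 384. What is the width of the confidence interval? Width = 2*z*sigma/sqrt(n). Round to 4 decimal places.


width = 2*z*sigma/sqrt(n)
2*z*sigma = 2 * 1.96 * 4.58 = 17.9536
sqrt(384) ≈ 19.595918
width = 17.9536 / 19.595918 ≈ 0.916191

0.9162


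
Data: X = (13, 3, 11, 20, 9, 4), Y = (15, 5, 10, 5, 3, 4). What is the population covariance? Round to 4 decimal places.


Cov = (1/n)*sum((xi-xbar)(yi-ybar))
n = 6, xbar = 60/6 = 10, ybar = 42/6 = 7
sum((xi-xbar)(yi-ybar)) = 43
Cov = 43 / 6 = 43/6 ≈ 7.166667

7.1667


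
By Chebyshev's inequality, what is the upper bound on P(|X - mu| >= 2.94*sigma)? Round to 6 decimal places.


P <= 1/k^2
k^2 = 2.94^2 = 8.6436
1/k^2 = 1 / 8.6436 ≈ 0.11569254

0.115693


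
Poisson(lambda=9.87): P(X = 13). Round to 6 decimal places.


P = e^(-lam) * lam^k / k!
e^(-9.87) ≈ 0.00005170273
lam^k = 9.87^13 ≈ 8435736094370.790913
k! = 13! = 6227020800
P = 0.00005170273 * 8435736094370.790913 / 6227020800 ≈ 0.070042

0.070042


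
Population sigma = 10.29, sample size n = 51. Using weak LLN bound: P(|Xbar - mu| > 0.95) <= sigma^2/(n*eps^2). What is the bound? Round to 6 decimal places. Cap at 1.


bound = min(1, sigma^2/(n*eps^2))
sigma^2 = 10.29^2 = 105.8841
n*eps^2 = 51 * 0.95^2 = 51 * 0.9025 = 46.0275
sigma^2/(n*eps^2) = 105.8841 / 46.0275 ≈ 2.30045299
this exceeds 1, so the bound is capped at 1

1.000000


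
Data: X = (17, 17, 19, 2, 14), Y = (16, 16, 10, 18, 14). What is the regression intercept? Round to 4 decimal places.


a = ybar - b*xbar, where b = sum((xi-xbar)(yi-ybar)) / sum((xi-xbar)^2)
n = 5, xbar = 69/5 = 13.8, ybar = 74/5 = 14.8
Sxy = sum((xi-xbar)(yi-ybar)) = -55.2
Sxx = sum((xi-xbar)^2) = 186.8
b = Sxy / Sxx = -138/467 ≈ -0.295503
a = 14.8 - (-0.295503) * 13.8 = 8816/467 ≈ 18.877944

18.8779


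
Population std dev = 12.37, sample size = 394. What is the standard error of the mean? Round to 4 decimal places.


SE = sigma / sqrt(n)
sqrt(394) ≈ 19.849433
SE = 12.37 / 19.849433 ≈ 0.623192

0.6232


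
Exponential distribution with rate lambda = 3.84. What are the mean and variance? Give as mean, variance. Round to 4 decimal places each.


mean = 1/lam, var = 1/lam^2
mean = 1 / 3.84 = 25/96 ≈ 0.260417
lam^2 = 3.84^2 = 14.7456
var = 1 / 14.7456 = 625/9216 ≈ 0.067817

0.2604, 0.0678


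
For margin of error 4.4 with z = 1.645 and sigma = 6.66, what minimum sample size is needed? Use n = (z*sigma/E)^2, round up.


z*sigma/E = 1.645 * 6.66 / 4.4 ≈ 2.489932
(z*sigma/E)^2 ≈ 6.199760
round up: n = 7

7


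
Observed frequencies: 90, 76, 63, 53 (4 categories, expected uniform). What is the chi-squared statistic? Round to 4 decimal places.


chi2 = sum((O-E)^2/E), E = total/4
total = 282, E = 282/4 = 70.5
(90 - 70.5)^2 / 70.5 = 380.25 / 70.5 = 507/94 ≈ 5.393617
(76 - 70.5)^2 / 70.5 = 30.25 / 70.5 = 121/282 ≈ 0.429078
(63 - 70.5)^2 / 70.5 = 56.25 / 70.5 = 75/94 ≈ 0.797872
(53 - 70.5)^2 / 70.5 = 306.25 / 70.5 = 1225/282 ≈ 4.343972
chi2 = 1546/141 ≈ 10.964539

10.9645


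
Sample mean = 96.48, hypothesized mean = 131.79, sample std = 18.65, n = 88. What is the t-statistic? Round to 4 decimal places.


t = (xbar - mu0) / (s/sqrt(n))
xbar - mu0 = 96.48 - 131.79 = -35.31
sqrt(88) ≈ 9.38083152
s/sqrt(n) = 18.65 / 9.38083152 ≈ 1.98809668
t = -35.31 / 1.98809668 ≈ -17.760706

-17.7607


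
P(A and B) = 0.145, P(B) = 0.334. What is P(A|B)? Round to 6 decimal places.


P(A|B) = P(A and B) / P(B) = 0.145 / 0.334 = 145/334 ≈ 0.43413174

0.434132


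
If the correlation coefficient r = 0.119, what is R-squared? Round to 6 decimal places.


R^2 = r^2 = (0.119)^2 = 0.014161

0.014161


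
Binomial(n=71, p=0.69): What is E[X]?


E[X] = n*p = 71 * 0.69 = 48.99

48.99


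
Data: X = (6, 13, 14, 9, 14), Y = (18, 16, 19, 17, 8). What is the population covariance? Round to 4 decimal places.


Cov = (1/n)*sum((xi-xbar)(yi-ybar))
n = 5, xbar = 56/5 = 11.2, ybar = 78/5 = 15.6
sum((xi-xbar)(yi-ybar)) = -26.6
Cov = -26.6 / 5 = -5.32

-5.3200


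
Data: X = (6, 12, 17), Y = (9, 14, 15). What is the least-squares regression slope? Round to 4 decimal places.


b = sum((xi-xbar)(yi-ybar)) / sum((xi-xbar)^2)
n = 3, xbar = 35/3 ≈ 11.666667, ybar = 38/3 ≈ 12.666667
Sxy = sum((xi-xbar)(yi-ybar)) = 101/3 ≈ 33.666667
Sxx = sum((xi-xbar)^2) = 182/3 ≈ 60.666667
b = Sxy / Sxx = 101/182 ≈ 0.554945

0.5549


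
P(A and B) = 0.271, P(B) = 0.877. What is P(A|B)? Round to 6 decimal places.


P(A|B) = P(A and B) / P(B) = 0.271 / 0.877 = 271/877 ≈ 0.30900798

0.309008


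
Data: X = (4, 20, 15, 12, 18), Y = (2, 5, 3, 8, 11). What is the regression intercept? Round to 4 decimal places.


a = ybar - b*xbar, where b = sum((xi-xbar)(yi-ybar)) / sum((xi-xbar)^2)
n = 5, xbar = 69/5 = 13.8, ybar = 29/5 = 5.8
Sxy = sum((xi-xbar)(yi-ybar)) = 46.8
Sxx = sum((xi-xbar)^2) = 156.8
b = Sxy / Sxx = 117/392 ≈ 0.298469
a = 5.8 - 0.298469 * 13.8 = 659/392 ≈ 1.681122

1.6811


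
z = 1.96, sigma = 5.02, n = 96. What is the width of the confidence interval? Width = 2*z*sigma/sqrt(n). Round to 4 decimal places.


width = 2*z*sigma/sqrt(n)
2*z*sigma = 2 * 1.96 * 5.02 = 19.6784
sqrt(96) ≈ 9.797959
width = 19.6784 / 9.797959 ≈ 2.008418

2.0084


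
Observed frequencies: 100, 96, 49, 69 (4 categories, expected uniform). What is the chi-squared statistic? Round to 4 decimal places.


chi2 = sum((O-E)^2/E), E = total/4
total = 314, E = 314/4 = 78.5
(100 - 78.5)^2 / 78.5 = 462.25 / 78.5 = 1849/314 ≈ 5.888535
(96 - 78.5)^2 / 78.5 = 306.25 / 78.5 = 1225/314 ≈ 3.901274
(49 - 78.5)^2 / 78.5 = 870.25 / 78.5 = 3481/314 ≈ 11.085987
(69 - 78.5)^2 / 78.5 = 90.25 / 78.5 = 361/314 ≈ 1.149682
chi2 = 3458/157 ≈ 22.025478

22.0255


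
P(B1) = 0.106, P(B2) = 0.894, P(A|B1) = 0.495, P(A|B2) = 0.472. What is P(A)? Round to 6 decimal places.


P(A) = P(A|B1)*P(B1) + P(A|B2)*P(B2)
P(A|B1)*P(B1) = 0.495 * 0.106 = 0.05247
P(A|B2)*P(B2) = 0.472 * 0.894 = 0.421968
P(A) = 0.05247 + 0.421968 = 0.474438

0.474438


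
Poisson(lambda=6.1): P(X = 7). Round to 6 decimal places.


P = e^(-lam) * lam^k / k!
e^(-6.1) ≈ 0.002242868
lam^k = 6.1^7 ≈ 314274.283602
k! = 7! = 5040
P = 0.002242868 * 314274.283602 / 5040 ≈ 0.139856

0.139856


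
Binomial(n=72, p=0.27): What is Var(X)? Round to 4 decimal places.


Var = n*p*(1-p) = 72 * 0.27 * 0.73 = 14.1912

14.1912


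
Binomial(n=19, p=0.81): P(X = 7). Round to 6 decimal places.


P = C(n,k) * p^k * (1-p)^(n-k)
C(19,7) = 50388
p^k = 0.81^7 ≈ 0.2287679
(1-p)^(n-k) = 0.19^12 ≈ 0.000000002213315
P = 50388 * 0.2287679 * 0.000000002213315 ≈ 0.000026

0.000026


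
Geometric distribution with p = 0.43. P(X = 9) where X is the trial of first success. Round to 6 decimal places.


P = (1-p)^(k-1) * p
(1-p)^(k-1) = 0.57^8 ≈ 0.01114292
P = 0.01114292 * 0.43 ≈ 0.004791454

0.004791


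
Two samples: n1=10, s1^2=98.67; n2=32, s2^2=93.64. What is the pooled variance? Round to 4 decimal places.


sp^2 = ((n1-1)*s1^2 + (n2-1)*s2^2)/(n1+n2-2)
(n1-1)*s1^2 = 9 * 98.67 = 888.03
(n2-1)*s2^2 = 31 * 93.64 = 2902.84
numerator = 888.03 + 2902.84 = 3790.87
n1+n2-2 = 40
sp^2 = 3790.87 / 40 = 94.77175

94.7718


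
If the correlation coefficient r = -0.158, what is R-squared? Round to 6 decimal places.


R^2 = r^2 = (-0.158)^2 = 0.024964

0.024964


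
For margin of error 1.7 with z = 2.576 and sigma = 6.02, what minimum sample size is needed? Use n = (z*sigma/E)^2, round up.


z*sigma/E = 2.576 * 6.02 / 1.7 ≈ 9.122071
(z*sigma/E)^2 ≈ 83.212172
round up: n = 84

84


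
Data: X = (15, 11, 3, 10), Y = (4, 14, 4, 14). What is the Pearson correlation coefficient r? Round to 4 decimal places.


r = sum((xi-xbar)(yi-ybar)) / sqrt(sum((xi-xbar)^2) * sum((yi-ybar)^2))
n = 4, xbar = 39/4 = 9.75, ybar = 36/4 = 9
Sxy = sum((xi-xbar)(yi-ybar)) = 15
Sxx = sum((xi-xbar)^2) = 74.75
Syy = sum((yi-ybar)^2) = 100
sqrt(Sxx*Syy) ≈ 86.458082
r = Sxy / sqrt(Sxx*Syy) = 15 / 86.458082 ≈ 0.173494

0.1735


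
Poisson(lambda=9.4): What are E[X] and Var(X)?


E[X] = Var(X) = lambda = 9.4

9.4, 9.4


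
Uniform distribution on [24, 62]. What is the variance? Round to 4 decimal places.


Var = (b-a)^2 / 12
(b-a)^2 = (62 - 24)^2 = 1444
Var = 1444/12 ≈ 120.333333

120.3333


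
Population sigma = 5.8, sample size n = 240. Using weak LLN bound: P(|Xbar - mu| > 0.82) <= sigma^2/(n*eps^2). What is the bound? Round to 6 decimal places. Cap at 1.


bound = min(1, sigma^2/(n*eps^2))
sigma^2 = 5.8^2 = 33.64
n*eps^2 = 240 * 0.82^2 = 240 * 0.6724 = 161.376
sigma^2/(n*eps^2) = 33.64 / 161.376 ≈ 0.20845727

0.208457


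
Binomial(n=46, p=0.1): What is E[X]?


E[X] = n*p = 46 * 0.1 = 4.6

4.6


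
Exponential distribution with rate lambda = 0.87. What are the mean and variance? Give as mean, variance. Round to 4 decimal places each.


mean = 1/lam, var = 1/lam^2
mean = 1 / 0.87 = 100/87 ≈ 1.149425
lam^2 = 0.87^2 = 0.7569
var = 1 / 0.7569 = 10000/7569 ≈ 1.321178

1.1494, 1.3212


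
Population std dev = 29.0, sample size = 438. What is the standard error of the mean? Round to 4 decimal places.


SE = sigma / sqrt(n)
sqrt(438) ≈ 20.928450
SE = 29.0 / 20.928450 ≈ 1.385674

1.3857


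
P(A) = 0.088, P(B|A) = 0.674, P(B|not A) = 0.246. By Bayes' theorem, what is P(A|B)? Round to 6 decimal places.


P(A|B) = P(B|A)*P(A) / P(B), P(B) = P(B|A)*P(A) + P(B|not A)*P(not A)
P(B|A)*P(A) = 0.674 * 0.088 = 0.059312
P(B|not A)*P(not A) = 0.246 * 0.912 = 0.224352
P(B) = 0.059312 + 0.224352 = 0.283664
P(A|B) = 0.059312 / 0.283664 ≈ 0.20909245

0.209092
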